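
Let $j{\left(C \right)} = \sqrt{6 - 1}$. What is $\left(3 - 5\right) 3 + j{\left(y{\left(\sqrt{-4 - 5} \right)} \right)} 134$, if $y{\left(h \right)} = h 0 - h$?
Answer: $-6 + 134 \sqrt{5} \approx 293.63$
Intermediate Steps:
$y{\left(h \right)} = - h$ ($y{\left(h \right)} = 0 - h = - h$)
$j{\left(C \right)} = \sqrt{5}$
$\left(3 - 5\right) 3 + j{\left(y{\left(\sqrt{-4 - 5} \right)} \right)} 134 = \left(3 - 5\right) 3 + \sqrt{5} \cdot 134 = \left(-2\right) 3 + 134 \sqrt{5} = -6 + 134 \sqrt{5}$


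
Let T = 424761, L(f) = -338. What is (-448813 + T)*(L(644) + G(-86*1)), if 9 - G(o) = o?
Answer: 5844636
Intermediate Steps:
G(o) = 9 - o
(-448813 + T)*(L(644) + G(-86*1)) = (-448813 + 424761)*(-338 + (9 - (-86))) = -24052*(-338 + (9 - 1*(-86))) = -24052*(-338 + (9 + 86)) = -24052*(-338 + 95) = -24052*(-243) = 5844636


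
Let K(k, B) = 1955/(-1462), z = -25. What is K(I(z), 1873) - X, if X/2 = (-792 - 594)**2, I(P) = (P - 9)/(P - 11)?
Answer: -330411427/86 ≈ -3.8420e+6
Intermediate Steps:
I(P) = (-9 + P)/(-11 + P)
K(k, B) = -115/86 (K(k, B) = 1955*(-1/1462) = -115/86)
X = 3841992 (X = 2*(-792 - 594)**2 = 2*(-1386)**2 = 2*1920996 = 3841992)
K(I(z), 1873) - X = -115/86 - 1*3841992 = -115/86 - 3841992 = -330411427/86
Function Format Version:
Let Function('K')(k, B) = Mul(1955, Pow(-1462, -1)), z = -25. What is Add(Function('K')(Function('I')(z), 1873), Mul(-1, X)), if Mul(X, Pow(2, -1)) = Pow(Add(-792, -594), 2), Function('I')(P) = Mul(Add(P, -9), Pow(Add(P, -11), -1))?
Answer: Rational(-330411427, 86) ≈ -3.8420e+6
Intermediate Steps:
Function('I')(P) = Mul(Pow(Add(-11, P), -1), Add(-9, P)) (Function('I')(P) = Mul(Add(-9, P), Pow(Add(-11, P), -1)) = Mul(Pow(Add(-11, P), -1), Add(-9, P)))
Function('K')(k, B) = Rational(-115, 86) (Function('K')(k, B) = Mul(1955, Rational(-1, 1462)) = Rational(-115, 86))
X = 3841992 (X = Mul(2, Pow(Add(-792, -594), 2)) = Mul(2, Pow(-1386, 2)) = Mul(2, 1920996) = 3841992)
Add(Function('K')(Function('I')(z), 1873), Mul(-1, X)) = Add(Rational(-115, 86), Mul(-1, 3841992)) = Add(Rational(-115, 86), -3841992) = Rational(-330411427, 86)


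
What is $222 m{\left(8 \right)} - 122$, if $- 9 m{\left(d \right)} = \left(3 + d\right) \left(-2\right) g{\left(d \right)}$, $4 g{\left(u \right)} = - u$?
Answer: $- \frac{3622}{3} \approx -1207.3$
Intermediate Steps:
$g{\left(u \right)} = - \frac{u}{4}$ ($g{\left(u \right)} = \frac{\left(-1\right) u}{4} = - \frac{u}{4}$)
$m{\left(d \right)} = \frac{d \left(-6 - 2 d\right)}{36}$ ($m{\left(d \right)} = - \frac{\left(3 + d\right) \left(-2\right) \left(- \frac{d}{4}\right)}{9} = - \frac{\left(-6 - 2 d\right) \left(- \frac{d}{4}\right)}{9} = - \frac{\left(- \frac{1}{4}\right) d \left(-6 - 2 d\right)}{9} = \frac{d \left(-6 - 2 d\right)}{36}$)
$222 m{\left(8 \right)} - 122 = 222 \left(\left(- \frac{1}{18}\right) 8 \left(3 + 8\right)\right) - 122 = 222 \left(\left(- \frac{1}{18}\right) 8 \cdot 11\right) - 122 = 222 \left(- \frac{44}{9}\right) - 122 = - \frac{3256}{3} - 122 = - \frac{3622}{3}$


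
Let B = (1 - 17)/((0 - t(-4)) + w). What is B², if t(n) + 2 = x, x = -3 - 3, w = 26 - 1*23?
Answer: 256/121 ≈ 2.1157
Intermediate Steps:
w = 3 (w = 26 - 23 = 3)
x = -6
t(n) = -8 (t(n) = -2 - 6 = -8)
B = -16/11 (B = (1 - 17)/((0 - 1*(-8)) + 3) = -16/((0 + 8) + 3) = -16/(8 + 3) = -16/11 ≈ -1.4545)
B² = (-16/11)² = 256/121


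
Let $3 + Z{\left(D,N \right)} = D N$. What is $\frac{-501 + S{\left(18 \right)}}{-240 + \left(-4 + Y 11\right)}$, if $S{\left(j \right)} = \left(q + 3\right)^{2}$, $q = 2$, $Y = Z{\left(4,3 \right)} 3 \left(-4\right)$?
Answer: $\frac{119}{358} \approx 0.3324$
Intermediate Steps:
$Z{\left(D,N \right)} = -3 + D N$
$Y = -108$ ($Y = \left(-3 + 4 \cdot 3\right) 3 \left(-4\right) = \left(-3 + 12\right) 3 \left(-4\right) = 9 \cdot 3 \left(-4\right) = 27 \left(-4\right) = -108$)
$S{\left(j \right)} = 25$ ($S{\left(j \right)} = \left(2 + 3\right)^{2} = 5^{2} = 25$)
$\frac{-501 + S{\left(18 \right)}}{-240 + \left(-4 + Y 11\right)} = \frac{-501 + 25}{-240 - 1192} = - \frac{476}{-240 - 1192} = - \frac{476}{-1432} = \left(-476\right) \left(- \frac{1}{1432}\right) = \frac{119}{358}$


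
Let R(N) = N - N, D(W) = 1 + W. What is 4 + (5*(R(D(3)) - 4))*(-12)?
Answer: 244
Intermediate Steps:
R(N) = 0
4 + (5*(R(D(3)) - 4))*(-12) = 4 + (5*(0 - 4))*(-12) = 4 + (5*(-4))*(-12) = 4 - 20*(-12) = 4 + 240 = 244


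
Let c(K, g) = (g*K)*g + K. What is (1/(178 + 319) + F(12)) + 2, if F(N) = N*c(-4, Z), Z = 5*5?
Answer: -14932861/497 ≈ -30046.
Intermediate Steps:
Z = 25
c(K, g) = K + K*g² (c(K, g) = (K*g)*g + K = K*g² + K = K + K*g²)
F(N) = -2504*N (F(N) = N*(-4*(1 + 25²)) = N*(-4*(1 + 625)) = N*(-4*626) = N*(-2504) = -2504*N)
(1/(178 + 319) + F(12)) + 2 = (1/(178 + 319) - 2504*12) + 2 = (1/497 - 30048) + 2 = -14933855/497 + 2 = -14932861/497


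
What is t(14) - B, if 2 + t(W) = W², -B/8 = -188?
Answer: -1310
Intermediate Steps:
B = 1504 (B = -8*(-188) = 1504)
t(W) = -2 + W²
t(14) - B = (-2 + 14²) - 1*1504 = (-2 + 196) - 1504 = 194 - 1504 = -1310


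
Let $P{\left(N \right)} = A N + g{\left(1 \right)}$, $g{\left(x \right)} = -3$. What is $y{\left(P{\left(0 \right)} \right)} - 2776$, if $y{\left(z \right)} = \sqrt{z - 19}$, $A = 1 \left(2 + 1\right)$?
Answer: $-2776 + i \sqrt{22} \approx -2776.0 + 4.6904 i$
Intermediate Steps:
$A = 3$ ($A = 1 \cdot 3 = 3$)
$P{\left(N \right)} = -3 + 3 N$ ($P{\left(N \right)} = 3 N - 3 = -3 + 3 N$)
$y{\left(z \right)} = \sqrt{-19 + z}$
$y{\left(P{\left(0 \right)} \right)} - 2776 = \sqrt{-19 + \left(-3 + 3 \cdot 0\right)} - 2776 = \sqrt{-19 + \left(-3 + 0\right)} - 2776 = \sqrt{-19 - 3} - 2776 = \sqrt{-22} - 2776 = i \sqrt{22} - 2776 = -2776 + i \sqrt{22}$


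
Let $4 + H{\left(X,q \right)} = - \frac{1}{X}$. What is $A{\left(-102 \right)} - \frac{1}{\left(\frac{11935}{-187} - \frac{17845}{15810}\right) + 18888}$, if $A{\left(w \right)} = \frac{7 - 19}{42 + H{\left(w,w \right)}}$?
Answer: $- \frac{72862874922}{230753135329} \approx -0.31576$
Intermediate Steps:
$H{\left(X,q \right)} = -4 - \frac{1}{X}$
$A{\left(w \right)} = - \frac{12}{38 - \frac{1}{w}}$ ($A{\left(w \right)} = \frac{7 - 19}{42 - \left(4 + \frac{1}{w}\right)} = - \frac{12}{38 - \frac{1}{w}}$)
$A{\left(-102 \right)} - \frac{1}{\left(\frac{11935}{-187} - \frac{17845}{15810}\right) + 18888} = \left(-12\right) \left(-102\right) \frac{1}{-1 + 38 \left(-102\right)} - \frac{1}{\left(\frac{11935}{-187} - \frac{17845}{15810}\right) + 18888} = \left(-12\right) \left(-102\right) \frac{1}{-1 - 3876} - \frac{1}{\left(11935 \left(- \frac{1}{187}\right) - \frac{3569}{3162}\right) + 18888} = \left(-12\right) \left(-102\right) \frac{1}{-3877} - \frac{1}{\left(- \frac{1085}{17} - \frac{3569}{3162}\right) + 18888} = \left(-12\right) \left(-102\right) \left(- \frac{1}{3877}\right) - \frac{1}{- \frac{205379}{3162} + 18888} = - \frac{1224}{3877} - \frac{1}{\frac{59518477}{3162}} = - \frac{1224}{3877} - \frac{3162}{59518477} = - \frac{72862874922}{230753135329}$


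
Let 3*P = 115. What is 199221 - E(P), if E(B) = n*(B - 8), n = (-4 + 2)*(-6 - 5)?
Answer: 595661/3 ≈ 1.9855e+5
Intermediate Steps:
P = 115/3 (P = (1/3)*115 = 115/3 ≈ 38.333)
n = 22 (n = -2*(-11) = 22)
E(B) = -176 + 22*B (E(B) = 22*(B - 8) = 22*(-8 + B) = -176 + 22*B)
199221 - E(P) = 199221 - (-176 + 22*(115/3)) = 199221 - (-176 + 2530/3) = 199221 - 1*2002/3 = 199221 - 2002/3 = 595661/3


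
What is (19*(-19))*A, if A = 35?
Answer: -12635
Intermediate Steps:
(19*(-19))*A = (19*(-19))*35 = -361*35 = -12635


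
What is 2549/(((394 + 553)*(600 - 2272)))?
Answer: -2549/1583384 ≈ -0.0016098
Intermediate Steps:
2549/(((394 + 553)*(600 - 2272))) = 2549/((947*(-1672))) = 2549/(-1583384) = 2549*(-1/1583384) = -2549/1583384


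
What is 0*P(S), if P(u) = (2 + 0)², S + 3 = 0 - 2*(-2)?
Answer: 0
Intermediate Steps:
S = 1 (S = -3 + (0 - 2*(-2)) = -3 + (0 + 4) = -3 + 4 = 1)
P(u) = 4 (P(u) = 2² = 4)
0*P(S) = 0*4 = 0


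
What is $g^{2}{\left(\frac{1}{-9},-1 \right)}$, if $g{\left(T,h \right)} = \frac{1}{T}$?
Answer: $81$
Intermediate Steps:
$g^{2}{\left(\frac{1}{-9},-1 \right)} = \left(\frac{1}{\frac{1}{-9}}\right)^{2} = \left(\frac{1}{- \frac{1}{9}}\right)^{2} = \left(-9\right)^{2} = 81$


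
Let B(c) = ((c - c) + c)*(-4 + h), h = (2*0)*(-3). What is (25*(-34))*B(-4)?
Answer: -13600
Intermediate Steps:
h = 0 (h = 0*(-3) = 0)
B(c) = -4*c (B(c) = ((c - c) + c)*(-4 + 0) = (0 + c)*(-4) = c*(-4) = -4*c)
(25*(-34))*B(-4) = (25*(-34))*(-4*(-4)) = -850*16 = -13600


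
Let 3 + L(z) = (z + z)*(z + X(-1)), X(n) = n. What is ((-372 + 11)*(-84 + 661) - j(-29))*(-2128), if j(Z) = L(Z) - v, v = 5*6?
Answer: 446888512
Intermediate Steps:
v = 30
L(z) = -3 + 2*z*(-1 + z) (L(z) = -3 + (z + z)*(z - 1) = -3 + (2*z)*(-1 + z) = -3 + 2*z*(-1 + z))
j(Z) = -33 - 2*Z + 2*Z**2 (j(Z) = (-3 - 2*Z + 2*Z**2) - 1*30 = (-3 - 2*Z + 2*Z**2) - 30 = -33 - 2*Z + 2*Z**2)
((-372 + 11)*(-84 + 661) - j(-29))*(-2128) = ((-372 + 11)*(-84 + 661) - (-33 - 2*(-29) + 2*(-29)**2))*(-2128) = (-361*577 - (-33 + 58 + 2*841))*(-2128) = (-208297 - (-33 + 58 + 1682))*(-2128) = (-208297 - 1*1707)*(-2128) = (-208297 - 1707)*(-2128) = -210004*(-2128) = 446888512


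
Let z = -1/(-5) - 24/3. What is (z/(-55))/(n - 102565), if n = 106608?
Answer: 3/85525 ≈ 3.5077e-5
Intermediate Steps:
z = -39/5 (z = -1*(-⅕) - 24*⅓ = ⅕ - 8 = -39/5 ≈ -7.8000)
(z/(-55))/(n - 102565) = (-39/5/(-55))/(106608 - 102565) = (-39/5*(-1/55))/4043 = (1/4043)*(39/275) = 3/85525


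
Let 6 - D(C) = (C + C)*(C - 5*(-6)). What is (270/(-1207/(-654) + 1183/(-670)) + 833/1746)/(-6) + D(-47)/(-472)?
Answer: -757261290049/1352367792 ≈ -559.95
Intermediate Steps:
D(C) = 6 - 2*C*(30 + C) (D(C) = 6 - (C + C)*(C - 5*(-6)) = 6 - 2*C*(C + 30) = 6 - 2*C*(30 + C))
(270/(-1207/(-654) + 1183/(-670)) + 833/1746)/(-6) + D(-47)/(-472) = (270/(-1207/(-654) + 1183/(-670)) + 833/1746)/(-6) + (6 - 60*(-47) - 2*(-47)**2)/(-472) = (270/(-1207*(-1/654) + 1183*(-1/670)) + 833*(1/1746))*(-1/6) + (6 + 2820 - 2*2209)*(-1/472) = (270/(1207/654 - 1183/670) + 833/1746)*(-1/6) + (6 + 2820 - 4418)*(-1/472) = (270/(8752/109545) + 833/1746)*(-1/6) - 1592*(-1/472) = (270*(109545/8752) + 833/1746)*(-1/6) + 199/59 = (14788575/4376 + 833/1746)*(-1/6) + 199/59 = (12912248579/3820248)*(-1/6) + 199/59 = -12912248579/22921488 + 199/59 = -757261290049/1352367792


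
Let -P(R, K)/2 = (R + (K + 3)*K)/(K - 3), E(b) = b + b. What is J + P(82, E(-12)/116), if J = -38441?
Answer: -103538425/2697 ≈ -38390.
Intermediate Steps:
E(b) = 2*b
P(R, K) = -2*(R + K*(3 + K))/(-3 + K) (P(R, K) = -2*(R + (K + 3)*K)/(K - 3) = -2*(R + (3 + K)*K)/(-3 + K) = -2*(R + K*(3 + K))/(-3 + K))
J + P(82, E(-12)/116) = -38441 + 2*(-1*82 - ((2*(-12))/116)**2 - 3*2*(-12)/116)/(-3 + (2*(-12))/116) = -38441 + 2*(-82 - (-24*1/116)**2 - (-72)/116)/(-3 - 24*1/116) = -38441 + 2*(-82 - (-6/29)**2 - 3*(-6/29))/(-3 - 6/29) = -38441 + 2*(-82 - 1*36/841 + 18/29)/(-93/29) = -38441 + 2*(-29/93)*(-82 - 36/841 + 18/29) = -38441 + 2*(-29/93)*(-68476/841) = -38441 + 136952/2697 = -103538425/2697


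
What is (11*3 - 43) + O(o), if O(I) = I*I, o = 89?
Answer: 7911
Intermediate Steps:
O(I) = I²
(11*3 - 43) + O(o) = (11*3 - 43) + 89² = (33 - 43) + 7921 = -10 + 7921 = 7911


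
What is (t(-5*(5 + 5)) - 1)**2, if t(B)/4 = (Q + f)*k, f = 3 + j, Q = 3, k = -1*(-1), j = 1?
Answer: 729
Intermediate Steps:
k = 1
f = 4 (f = 3 + 1 = 4)
t(B) = 28 (t(B) = 4*((3 + 4)*1) = 4*(7*1) = 4*7 = 28)
(t(-5*(5 + 5)) - 1)**2 = (28 - 1)**2 = 27**2 = 729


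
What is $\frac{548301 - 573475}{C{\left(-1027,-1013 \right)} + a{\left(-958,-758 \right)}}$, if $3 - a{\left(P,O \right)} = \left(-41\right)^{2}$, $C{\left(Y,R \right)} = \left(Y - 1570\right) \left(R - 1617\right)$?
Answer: $- \frac{12587}{3414216} \approx -0.0036866$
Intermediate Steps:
$C{\left(Y,R \right)} = \left(-1617 + R\right) \left(-1570 + Y\right)$ ($C{\left(Y,R \right)} = \left(-1570 + Y\right) \left(-1617 + R\right) = \left(-1617 + R\right) \left(-1570 + Y\right)$)
$a{\left(P,O \right)} = -1678$ ($a{\left(P,O \right)} = 3 - \left(-41\right)^{2} = 3 - 1681 = -1678$)
$\frac{548301 - 573475}{C{\left(-1027,-1013 \right)} + a{\left(-958,-758 \right)}} = \frac{548301 - 573475}{\left(2538690 - -1660659 - -1590410 - -1040351\right) - 1678} = - \frac{25174}{\left(2538690 + 1660659 + 1590410 + 1040351\right) - 1678} = - \frac{25174}{6830110 - 1678} = - \frac{25174}{6828432} = \left(-25174\right) \frac{1}{6828432} = - \frac{12587}{3414216}$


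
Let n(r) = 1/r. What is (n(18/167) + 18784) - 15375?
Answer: 61529/18 ≈ 3418.3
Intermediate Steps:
(n(18/167) + 18784) - 15375 = (1/(18/167) + 18784) - 15375 = (167/18 + 18784) - 15375 = 338279/18 - 15375 = 61529/18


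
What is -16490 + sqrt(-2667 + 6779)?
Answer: -16490 + 4*sqrt(257) ≈ -16426.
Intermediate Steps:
-16490 + sqrt(-2667 + 6779) = -16490 + sqrt(4112) = -16490 + 4*sqrt(257)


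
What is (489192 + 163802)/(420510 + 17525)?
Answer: 652994/438035 ≈ 1.4907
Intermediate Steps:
(489192 + 163802)/(420510 + 17525) = 652994/438035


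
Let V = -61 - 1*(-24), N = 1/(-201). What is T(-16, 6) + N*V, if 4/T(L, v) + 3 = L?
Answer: -101/3819 ≈ -0.026447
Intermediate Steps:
N = -1/201 ≈ -0.0049751
T(L, v) = 4/(-3 + L)
V = -37 (V = -61 + 24 = -37)
T(-16, 6) + N*V = 4/(-3 - 16) - 1/201*(-37) = 4/(-19) + 37/201 = 4*(-1/19) + 37/201 = -4/19 + 37/201 = -101/3819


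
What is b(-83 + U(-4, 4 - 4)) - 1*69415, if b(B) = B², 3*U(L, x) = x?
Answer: -62526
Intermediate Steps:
U(L, x) = x/3
b(-83 + U(-4, 4 - 4)) - 1*69415 = (-83 + (4 - 4)/3)² - 1*69415 = (-83 + (⅓)*0)² - 69415 = (-83 + 0)² - 69415 = (-83)² - 69415 = 6889 - 69415 = -62526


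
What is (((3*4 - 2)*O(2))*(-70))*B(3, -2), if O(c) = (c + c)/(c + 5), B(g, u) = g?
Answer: -1200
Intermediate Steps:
O(c) = 2*c/(5 + c) (O(c) = (2*c)/(5 + c) = 2*c/(5 + c))
(((3*4 - 2)*O(2))*(-70))*B(3, -2) = (((3*4 - 2)*(2*2/(5 + 2)))*(-70))*3 = (((12 - 2)*(2*2/7))*(-70))*3 = ((10*(2*2*(1/7)))*(-70))*3 = ((10*(4/7))*(-70))*3 = ((40/7)*(-70))*3 = -400*3 = -1200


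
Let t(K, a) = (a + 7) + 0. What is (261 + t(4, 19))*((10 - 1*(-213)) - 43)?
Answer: 51660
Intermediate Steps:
t(K, a) = 7 + a (t(K, a) = (7 + a) + 0 = 7 + a)
(261 + t(4, 19))*((10 - 1*(-213)) - 43) = (261 + (7 + 19))*((10 - 1*(-213)) - 43) = (261 + 26)*((10 + 213) - 43) = 287*(223 - 43) = 287*180 = 51660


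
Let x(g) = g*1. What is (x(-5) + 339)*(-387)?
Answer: -129258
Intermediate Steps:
x(g) = g
(x(-5) + 339)*(-387) = (-5 + 339)*(-387) = 334*(-387) = -129258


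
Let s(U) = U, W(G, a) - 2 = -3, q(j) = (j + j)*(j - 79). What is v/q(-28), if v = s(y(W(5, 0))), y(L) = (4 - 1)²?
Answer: 9/5992 ≈ 0.0015020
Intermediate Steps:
q(j) = 2*j*(-79 + j) (q(j) = (2*j)*(-79 + j) = 2*j*(-79 + j))
W(G, a) = -1 (W(G, a) = 2 - 3 = -1)
y(L) = 9 (y(L) = 3² = 9)
v = 9
v/q(-28) = 9/((2*(-28)*(-79 - 28))) = 9/((2*(-28)*(-107))) = 9/5992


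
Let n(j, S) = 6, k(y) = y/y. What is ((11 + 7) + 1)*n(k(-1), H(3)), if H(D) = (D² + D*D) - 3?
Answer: 114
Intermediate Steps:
k(y) = 1
H(D) = -3 + 2*D² (H(D) = (D² + D²) - 3 = 2*D² - 3 = -3 + 2*D²)
((11 + 7) + 1)*n(k(-1), H(3)) = ((11 + 7) + 1)*6 = (18 + 1)*6 = 19*6 = 114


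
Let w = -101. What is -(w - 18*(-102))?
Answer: -1735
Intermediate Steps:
-(w - 18*(-102)) = -(-101 - 18*(-102)) = -(-101 + 1836) = -1*1735 = -1735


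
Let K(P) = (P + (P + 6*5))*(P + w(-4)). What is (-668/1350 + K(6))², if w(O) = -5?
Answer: 784896256/455625 ≈ 1722.7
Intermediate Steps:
K(P) = (-5 + P)*(30 + 2*P) (K(P) = (P + (P + 6*5))*(P - 5) = (P + (P + 30))*(-5 + P) = (P + (30 + P))*(-5 + P) = (30 + 2*P)*(-5 + P) = (-5 + P)*(30 + 2*P))
(-668/1350 + K(6))² = (-668/1350 + (-150 + 2*6² + 20*6))² = (-668*1/1350 + (-150 + 2*36 + 120))² = (-334/675 + (-150 + 72 + 120))² = (-334/675 + 42)² = (28016/675)² = 784896256/455625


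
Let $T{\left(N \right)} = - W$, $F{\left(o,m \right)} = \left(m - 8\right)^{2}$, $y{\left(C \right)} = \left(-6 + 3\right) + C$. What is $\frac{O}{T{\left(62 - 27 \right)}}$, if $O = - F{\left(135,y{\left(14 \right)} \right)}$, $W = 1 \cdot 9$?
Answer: $1$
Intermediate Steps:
$y{\left(C \right)} = -3 + C$
$F{\left(o,m \right)} = \left(-8 + m\right)^{2}$
$W = 9$
$O = -9$ ($O = - \left(-8 + \left(-3 + 14\right)\right)^{2} = - \left(-8 + 11\right)^{2} = - 3^{2} = \left(-1\right) 9 = -9$)
$T{\left(N \right)} = -9$ ($T{\left(N \right)} = \left(-1\right) 9 = -9$)
$\frac{O}{T{\left(62 - 27 \right)}} = - \frac{9}{-9} = \left(-9\right) \left(- \frac{1}{9}\right) = 1$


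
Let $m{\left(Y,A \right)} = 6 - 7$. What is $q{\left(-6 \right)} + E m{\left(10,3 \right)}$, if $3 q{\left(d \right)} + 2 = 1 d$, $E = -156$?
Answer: $\frac{460}{3} \approx 153.33$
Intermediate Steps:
$m{\left(Y,A \right)} = -1$ ($m{\left(Y,A \right)} = 6 - 7 = -1$)
$q{\left(d \right)} = - \frac{2}{3} + \frac{d}{3}$ ($q{\left(d \right)} = - \frac{2}{3} + \frac{1 d}{3} = - \frac{2}{3} + \frac{d}{3}$)
$q{\left(-6 \right)} + E m{\left(10,3 \right)} = \left(- \frac{2}{3} + \frac{1}{3} \left(-6\right)\right) - -156 = \left(- \frac{2}{3} - 2\right) + 156 = - \frac{8}{3} + 156 = \frac{460}{3}$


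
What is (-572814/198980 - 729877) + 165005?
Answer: -56199401687/99490 ≈ -5.6488e+5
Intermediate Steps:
(-572814/198980 - 729877) + 165005 = (-572814*1/198980 - 729877) + 165005 = (-286407/99490 - 729877) + 165005 = -72615749137/99490 + 165005 = -56199401687/99490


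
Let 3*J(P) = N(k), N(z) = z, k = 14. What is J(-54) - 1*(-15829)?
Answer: 47501/3 ≈ 15834.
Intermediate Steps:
J(P) = 14/3 (J(P) = (⅓)*14 = 14/3)
J(-54) - 1*(-15829) = 14/3 - 1*(-15829) = 14/3 + 15829 = 47501/3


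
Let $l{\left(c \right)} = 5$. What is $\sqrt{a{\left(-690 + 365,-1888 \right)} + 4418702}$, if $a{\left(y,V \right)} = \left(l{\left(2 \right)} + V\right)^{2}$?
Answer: $\sqrt{7964391} \approx 2822.1$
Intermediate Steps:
$a{\left(y,V \right)} = \left(5 + V\right)^{2}$
$\sqrt{a{\left(-690 + 365,-1888 \right)} + 4418702} = \sqrt{\left(5 - 1888\right)^{2} + 4418702} = \sqrt{\left(-1883\right)^{2} + 4418702} = \sqrt{3545689 + 4418702} = \sqrt{7964391}$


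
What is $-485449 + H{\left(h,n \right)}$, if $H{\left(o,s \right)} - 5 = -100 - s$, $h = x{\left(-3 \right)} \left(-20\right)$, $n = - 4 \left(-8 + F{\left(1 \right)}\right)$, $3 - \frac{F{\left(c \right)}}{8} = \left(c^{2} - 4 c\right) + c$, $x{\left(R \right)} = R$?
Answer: $-485416$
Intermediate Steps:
$F{\left(c \right)} = 24 - 8 c^{2} + 24 c$ ($F{\left(c \right)} = 24 - 8 \left(\left(c^{2} - 4 c\right) + c\right) = 24 - 8 \left(c^{2} - 3 c\right) = 24 - \left(- 24 c + 8 c^{2}\right) = 24 - 8 c^{2} + 24 c$)
$n = -128$ ($n = - 4 \left(-8 + \left(24 - 8 \cdot 1^{2} + 24 \cdot 1\right)\right) = - 4 \left(-8 + \left(24 - 8 + 24\right)\right) = - 4 \left(-8 + 40\right) = \left(-4\right) 32 = -128$)
$h = 60$ ($h = \left(-3\right) \left(-20\right) = 60$)
$H{\left(o,s \right)} = -95 - s$ ($H{\left(o,s \right)} = 5 - \left(100 + s\right) = -95 - s$)
$-485449 + H{\left(h,n \right)} = -485449 - -33 = -485449 + \left(-95 + 128\right) = -485449 + 33 = -485416$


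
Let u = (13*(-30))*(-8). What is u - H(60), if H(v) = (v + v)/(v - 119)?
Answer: 184200/59 ≈ 3122.0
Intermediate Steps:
H(v) = 2*v/(-119 + v) (H(v) = (2*v)/(-119 + v) = 2*v/(-119 + v))
u = 3120 (u = -390*(-8) = 3120)
u - H(60) = 3120 - 2*60/(-119 + 60) = 3120 - 2*60/(-59) = 3120 - 2*60*(-1)/59 = 3120 - 1*(-120/59) = 3120 + 120/59 = 184200/59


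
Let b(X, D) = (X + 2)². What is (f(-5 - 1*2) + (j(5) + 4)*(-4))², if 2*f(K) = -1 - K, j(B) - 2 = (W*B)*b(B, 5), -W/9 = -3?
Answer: 701243361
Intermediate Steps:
b(X, D) = (2 + X)²
W = 27 (W = -9*(-3) = 27)
j(B) = 2 + 27*B*(2 + B)² (j(B) = 2 + (27*B)*(2 + B)² = 2 + 27*B*(2 + B)²)
f(K) = -½ - K/2 (f(K) = (-1 - K)/2 = -½ - K/2)
(f(-5 - 1*2) + (j(5) + 4)*(-4))² = ((-½ - (-5 - 1*2)/2) + ((2 + 27*5*(2 + 5)²) + 4)*(-4))² = ((-½ - (-5 - 2)/2) + ((2 + 27*5*7²) + 4)*(-4))² = ((-½ - ½*(-7)) + ((2 + 27*5*49) + 4)*(-4))² = ((-½ + 7/2) + ((2 + 6615) + 4)*(-4))² = (3 + (6617 + 4)*(-4))² = (3 + 6621*(-4))² = (3 - 26484)² = (-26481)² = 701243361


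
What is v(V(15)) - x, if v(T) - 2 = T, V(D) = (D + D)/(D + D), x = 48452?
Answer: -48449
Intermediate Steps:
V(D) = 1 (V(D) = (2*D)/((2*D)) = (2*D)*(1/(2*D)) = 1)
v(T) = 2 + T
v(V(15)) - x = (2 + 1) - 1*48452 = 3 - 48452 = -48449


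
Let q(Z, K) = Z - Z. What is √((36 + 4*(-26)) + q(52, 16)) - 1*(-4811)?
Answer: 4811 + 2*I*√17 ≈ 4811.0 + 8.2462*I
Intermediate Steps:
q(Z, K) = 0
√((36 + 4*(-26)) + q(52, 16)) - 1*(-4811) = √((36 + 4*(-26)) + 0) - 1*(-4811) = √((36 - 104) + 0) + 4811 = √(-68 + 0) + 4811 = √(-68) + 4811 = 2*I*√17 + 4811 = 4811 + 2*I*√17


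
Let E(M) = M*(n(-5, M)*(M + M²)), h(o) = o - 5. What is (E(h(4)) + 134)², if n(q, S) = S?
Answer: 17956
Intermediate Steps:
h(o) = -5 + o
E(M) = M²*(M + M²) (E(M) = M*(M*(M + M²)) = M²*(M + M²))
(E(h(4)) + 134)² = ((-5 + 4)³*(1 + (-5 + 4)) + 134)² = ((-1)³*(1 - 1) + 134)² = (-1*0 + 134)² = (0 + 134)² = 134² = 17956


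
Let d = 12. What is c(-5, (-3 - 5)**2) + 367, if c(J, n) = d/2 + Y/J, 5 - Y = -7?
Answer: 1853/5 ≈ 370.60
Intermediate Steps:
Y = 12 (Y = 5 - 1*(-7) = 5 + 7 = 12)
c(J, n) = 6 + 12/J (c(J, n) = 12/2 + 12/J = 12*(1/2) + 12/J = 6 + 12/J)
c(-5, (-3 - 5)**2) + 367 = (6 + 12/(-5)) + 367 = (6 + 12*(-1/5)) + 367 = (6 - 12/5) + 367 = 18/5 + 367 = 1853/5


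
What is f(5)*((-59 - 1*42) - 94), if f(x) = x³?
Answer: -24375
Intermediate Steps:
f(5)*((-59 - 1*42) - 94) = 5³*((-59 - 1*42) - 94) = 125*((-59 - 42) - 94) = 125*(-101 - 94) = 125*(-195) = -24375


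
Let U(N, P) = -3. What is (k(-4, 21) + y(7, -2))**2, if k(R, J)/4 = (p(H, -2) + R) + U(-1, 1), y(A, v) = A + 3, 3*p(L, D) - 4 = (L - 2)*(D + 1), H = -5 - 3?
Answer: 4/9 ≈ 0.44444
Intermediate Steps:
H = -8
p(L, D) = 4/3 + (1 + D)*(-2 + L)/3 (p(L, D) = 4/3 + ((L - 2)*(D + 1))/3 = 4/3 + ((-2 + L)*(1 + D))/3 = 4/3 + ((1 + D)*(-2 + L))/3 = 4/3 + (1 + D)*(-2 + L)/3)
y(A, v) = 3 + A
k(R, J) = 20/3 + 4*R (k(R, J) = 4*(((2/3 - 2/3*(-2) + (1/3)*(-8) + (1/3)*(-2)*(-8)) + R) - 3) = 4*(((2/3 + 4/3 - 8/3 + 16/3) + R) - 3) = 4*((14/3 + R) - 3) = 4*(5/3 + R) = 20/3 + 4*R)
(k(-4, 21) + y(7, -2))**2 = ((20/3 + 4*(-4)) + (3 + 7))**2 = ((20/3 - 16) + 10)**2 = (-28/3 + 10)**2 = (2/3)**2 = 4/9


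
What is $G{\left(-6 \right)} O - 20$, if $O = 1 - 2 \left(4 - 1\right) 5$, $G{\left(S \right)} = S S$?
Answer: $-1064$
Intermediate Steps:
$G{\left(S \right)} = S^{2}$
$O = -29$ ($O = 1 - 2 \cdot 3 \cdot 5 = 1 - 30 = -29$)
$G{\left(-6 \right)} O - 20 = \left(-6\right)^{2} \left(-29\right) - 20 = 36 \left(-29\right) - 20 = -1044 - 20 = -1064$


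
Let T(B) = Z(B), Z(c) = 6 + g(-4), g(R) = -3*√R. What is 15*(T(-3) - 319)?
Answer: -4695 - 90*I ≈ -4695.0 - 90.0*I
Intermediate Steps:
Z(c) = 6 - 6*I
T(B) = 6 - 6*I
15*(T(-3) - 319) = 15*((6 - 6*I) - 319) = 15*(-313 - 6*I) = -4695 - 90*I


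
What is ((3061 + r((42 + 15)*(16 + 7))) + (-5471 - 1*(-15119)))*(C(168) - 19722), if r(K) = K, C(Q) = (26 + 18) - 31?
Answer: -276320180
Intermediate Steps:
C(Q) = 13 (C(Q) = 44 - 31 = 13)
((3061 + r((42 + 15)*(16 + 7))) + (-5471 - 1*(-15119)))*(C(168) - 19722) = ((3061 + (42 + 15)*(16 + 7)) + (-5471 - 1*(-15119)))*(13 - 19722) = ((3061 + 57*23) + (-5471 + 15119))*(-19709) = ((3061 + 1311) + 9648)*(-19709) = (4372 + 9648)*(-19709) = 14020*(-19709) = -276320180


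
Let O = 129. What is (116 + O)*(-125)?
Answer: -30625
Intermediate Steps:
(116 + O)*(-125) = (116 + 129)*(-125) = 245*(-125) = -30625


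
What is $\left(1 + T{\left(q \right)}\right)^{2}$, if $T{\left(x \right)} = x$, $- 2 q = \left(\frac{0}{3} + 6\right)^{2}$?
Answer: $289$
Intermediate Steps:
$q = -18$ ($q = - \frac{\left(\frac{0}{3} + 6\right)^{2}}{2} = - \frac{\left(0 \cdot \frac{1}{3} + 6\right)^{2}}{2} = - \frac{\left(0 + 6\right)^{2}}{2} = - \frac{6^{2}}{2} = \left(- \frac{1}{2}\right) 36 = -18$)
$\left(1 + T{\left(q \right)}\right)^{2} = \left(1 - 18\right)^{2} = \left(-17\right)^{2} = 289$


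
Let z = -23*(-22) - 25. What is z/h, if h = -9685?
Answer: -37/745 ≈ -0.049664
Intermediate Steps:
z = 481 (z = 506 - 25 = 481)
z/h = 481/(-9685) = 481*(-1/9685) = -37/745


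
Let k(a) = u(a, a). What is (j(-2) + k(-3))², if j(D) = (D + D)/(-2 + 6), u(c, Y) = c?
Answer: 16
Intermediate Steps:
k(a) = a
j(D) = D/2 (j(D) = (2*D)/4 = (2*D)*(¼) = D/2)
(j(-2) + k(-3))² = ((½)*(-2) - 3)² = (-1 - 3)² = (-4)² = 16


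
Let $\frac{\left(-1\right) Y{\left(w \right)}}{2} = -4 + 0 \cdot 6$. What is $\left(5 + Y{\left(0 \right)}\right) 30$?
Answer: $390$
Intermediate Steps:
$Y{\left(w \right)} = 8$ ($Y{\left(w \right)} = - 2 \left(-4 + 0 \cdot 6\right) = - 2 \left(-4 + 0\right) = \left(-2\right) \left(-4\right) = 8$)
$\left(5 + Y{\left(0 \right)}\right) 30 = \left(5 + 8\right) 30 = 13 \cdot 30 = 390$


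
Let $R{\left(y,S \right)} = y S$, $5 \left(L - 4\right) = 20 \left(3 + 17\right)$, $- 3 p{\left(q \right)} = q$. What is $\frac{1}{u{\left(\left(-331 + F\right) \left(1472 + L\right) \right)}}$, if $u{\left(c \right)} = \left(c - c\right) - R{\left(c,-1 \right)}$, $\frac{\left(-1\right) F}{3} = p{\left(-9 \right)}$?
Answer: $- \frac{1}{529040} \approx -1.8902 \cdot 10^{-6}$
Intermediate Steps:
$p{\left(q \right)} = - \frac{q}{3}$
$F = -9$ ($F = - 3 \left(\left(- \frac{1}{3}\right) \left(-9\right)\right) = \left(-3\right) 3 = -9$)
$L = 84$ ($L = 4 + \frac{20 \left(3 + 17\right)}{5} = 4 + \frac{20 \cdot 20}{5} = 4 + \frac{1}{5} \cdot 400 = 4 + 80 = 84$)
$R{\left(y,S \right)} = S y$
$u{\left(c \right)} = c$ ($u{\left(c \right)} = \left(c - c\right) - - c = 0 + c = c$)
$\frac{1}{u{\left(\left(-331 + F\right) \left(1472 + L\right) \right)}} = \frac{1}{\left(-331 - 9\right) \left(1472 + 84\right)} = \frac{1}{\left(-340\right) 1556} = \frac{1}{-529040} = - \frac{1}{529040}$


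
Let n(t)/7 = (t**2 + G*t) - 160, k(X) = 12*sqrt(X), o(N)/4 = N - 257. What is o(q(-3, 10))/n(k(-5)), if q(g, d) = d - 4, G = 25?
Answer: 11044/107135 + 753*I*sqrt(5)/21427 ≈ 0.10308 + 0.078581*I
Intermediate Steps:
q(g, d) = -4 + d
o(N) = -1028 + 4*N (o(N) = 4*(N - 257) = 4*(-257 + N) = -1028 + 4*N)
n(t) = -1120 + 7*t**2 + 175*t (n(t) = 7*((t**2 + 25*t) - 160) = 7*(-160 + t**2 + 25*t) = -1120 + 7*t**2 + 175*t)
o(q(-3, 10))/n(k(-5)) = (-1028 + 4*(-4 + 10))/(-1120 + 7*(12*sqrt(-5))**2 + 175*(12*sqrt(-5))) = (-1028 + 4*6)/(-1120 + 7*(12*(I*sqrt(5)))**2 + 175*(12*(I*sqrt(5)))) = (-1028 + 24)/(-1120 + 7*(12*I*sqrt(5))**2 + 175*(12*I*sqrt(5))) = -1004/(-1120 + 7*(-720) + 2100*I*sqrt(5)) = -1004/(-1120 - 5040 + 2100*I*sqrt(5)) = -1004/(-6160 + 2100*I*sqrt(5))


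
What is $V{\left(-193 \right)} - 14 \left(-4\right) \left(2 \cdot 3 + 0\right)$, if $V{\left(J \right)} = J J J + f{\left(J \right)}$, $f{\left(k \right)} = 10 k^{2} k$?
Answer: $-79079291$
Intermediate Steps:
$f{\left(k \right)} = 10 k^{3}$
$V{\left(J \right)} = 11 J^{3}$ ($V{\left(J \right)} = J J J + 10 J^{3} = J^{2} J + 10 J^{3} = J^{3} + 10 J^{3} = 11 J^{3}$)
$V{\left(-193 \right)} - 14 \left(-4\right) \left(2 \cdot 3 + 0\right) = 11 \left(-193\right)^{3} - 14 \left(-4\right) \left(2 \cdot 3 + 0\right) = 11 \left(-7189057\right) - - 56 \left(6 + 0\right) = -79079627 - \left(-56\right) 6 = -79079627 - -336 = -79079627 + 336 = -79079291$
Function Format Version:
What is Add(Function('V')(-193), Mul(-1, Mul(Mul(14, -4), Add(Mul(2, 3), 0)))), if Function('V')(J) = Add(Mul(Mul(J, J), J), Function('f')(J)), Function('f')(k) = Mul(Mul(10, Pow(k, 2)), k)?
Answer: -79079291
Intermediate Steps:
Function('f')(k) = Mul(10, Pow(k, 3))
Function('V')(J) = Mul(11, Pow(J, 3)) (Function('V')(J) = Add(Mul(Mul(J, J), J), Mul(10, Pow(J, 3))) = Add(Mul(Pow(J, 2), J), Mul(10, Pow(J, 3))) = Add(Pow(J, 3), Mul(10, Pow(J, 3))) = Mul(11, Pow(J, 3)))
Add(Function('V')(-193), Mul(-1, Mul(Mul(14, -4), Add(Mul(2, 3), 0)))) = Add(Mul(11, Pow(-193, 3)), Mul(-1, Mul(Mul(14, -4), Add(Mul(2, 3), 0)))) = Add(Mul(11, -7189057), Mul(-1, Mul(-56, Add(6, 0)))) = Add(-79079627, Mul(-1, Mul(-56, 6))) = Add(-79079627, Mul(-1, -336)) = Add(-79079627, 336) = -79079291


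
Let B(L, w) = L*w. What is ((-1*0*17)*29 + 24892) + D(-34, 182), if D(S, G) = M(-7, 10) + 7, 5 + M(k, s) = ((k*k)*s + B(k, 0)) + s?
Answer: 25394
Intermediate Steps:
M(k, s) = -5 + s + s*k**2 (M(k, s) = -5 + (((k*k)*s + k*0) + s) = -5 + ((k**2*s + 0) + s) = -5 + ((s*k**2 + 0) + s) = -5 + (s*k**2 + s) = -5 + (s + s*k**2) = -5 + s + s*k**2)
D(S, G) = 502 (D(S, G) = (-5 + 10 + 10*(-7)**2) + 7 = (-5 + 10 + 10*49) + 7 = (-5 + 10 + 490) + 7 = 495 + 7 = 502)
((-1*0*17)*29 + 24892) + D(-34, 182) = ((-1*0*17)*29 + 24892) + 502 = ((0*17)*29 + 24892) + 502 = (0*29 + 24892) + 502 = (0 + 24892) + 502 = 24892 + 502 = 25394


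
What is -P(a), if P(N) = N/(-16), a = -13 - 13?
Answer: -13/8 ≈ -1.6250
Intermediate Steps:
a = -26
P(N) = -N/16 (P(N) = N*(-1/16) = -N/16)
-P(a) = -(-1)*(-26)/16 = -1*13/8 = -13/8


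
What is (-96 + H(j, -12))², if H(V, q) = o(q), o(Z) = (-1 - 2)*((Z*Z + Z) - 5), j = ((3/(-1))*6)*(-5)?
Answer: 227529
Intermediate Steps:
j = 90 (j = ((3*(-1))*6)*(-5) = -3*6*(-5) = -18*(-5) = 90)
o(Z) = 15 - 3*Z - 3*Z² (o(Z) = -3*((Z² + Z) - 5) = -3*((Z + Z²) - 5) = -3*(-5 + Z + Z²) = 15 - 3*Z - 3*Z²)
H(V, q) = 15 - 3*q - 3*q²
(-96 + H(j, -12))² = (-96 + (15 - 3*(-12) - 3*(-12)²))² = (-96 + (15 + 36 - 3*144))² = (-96 + (15 + 36 - 432))² = (-96 - 381)² = (-477)² = 227529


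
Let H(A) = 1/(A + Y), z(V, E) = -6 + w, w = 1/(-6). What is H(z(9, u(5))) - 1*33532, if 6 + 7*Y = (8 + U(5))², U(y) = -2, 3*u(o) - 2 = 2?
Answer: -2649070/79 ≈ -33533.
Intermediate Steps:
w = -⅙ ≈ -0.16667
u(o) = 4/3 (u(o) = ⅔ + (⅓)*2 = ⅔ + ⅔ = 4/3)
z(V, E) = -37/6 (z(V, E) = -6 - ⅙ = -37/6)
Y = 30/7 (Y = -6/7 + (8 - 2)²/7 = -6/7 + (⅐)*6² = -6/7 + (⅐)*36 = -6/7 + 36/7 = 30/7 ≈ 4.2857)
H(A) = 1/(30/7 + A) (H(A) = 1/(A + 30/7) = 1/(30/7 + A))
H(z(9, u(5))) - 1*33532 = 7/(30 + 7*(-37/6)) - 1*33532 = 7/(30 - 259/6) - 33532 = 7/(-79/6) - 33532 = 7*(-6/79) - 33532 = -42/79 - 33532 = -2649070/79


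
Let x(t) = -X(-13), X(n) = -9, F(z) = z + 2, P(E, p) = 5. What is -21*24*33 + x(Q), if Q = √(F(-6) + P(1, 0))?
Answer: -16623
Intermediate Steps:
F(z) = 2 + z
Q = 1 (Q = √((2 - 6) + 5) = √(-4 + 5) = √1 = 1)
x(t) = 9 (x(t) = -1*(-9) = 9)
-21*24*33 + x(Q) = -21*24*33 + 9 = -504*33 + 9 = -16632 + 9 = -16623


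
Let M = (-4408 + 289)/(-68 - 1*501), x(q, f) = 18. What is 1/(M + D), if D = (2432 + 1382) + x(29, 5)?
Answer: 569/2184527 ≈ 0.00026047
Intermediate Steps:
D = 3832 (D = (2432 + 1382) + 18 = 3814 + 18 = 3832)
M = 4119/569 (M = -4119/(-68 - 501) = -4119/(-569) = -4119*(-1/569) = 4119/569 ≈ 7.2390)
1/(M + D) = 1/(4119/569 + 3832) = 1/(2184527/569) = 569/2184527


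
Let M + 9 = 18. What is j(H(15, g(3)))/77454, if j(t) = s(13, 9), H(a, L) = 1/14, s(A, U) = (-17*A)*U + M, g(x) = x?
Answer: -110/4303 ≈ -0.025564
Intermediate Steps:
M = 9 (M = -9 + 18 = 9)
s(A, U) = 9 - 17*A*U (s(A, U) = (-17*A)*U + 9 = -17*A*U + 9 = 9 - 17*A*U)
H(a, L) = 1/14
j(t) = -1980 (j(t) = 9 - 17*13*9 = 9 - 1989 = -1980)
j(H(15, g(3)))/77454 = -1980/77454 = -1980*1/77454 = -110/4303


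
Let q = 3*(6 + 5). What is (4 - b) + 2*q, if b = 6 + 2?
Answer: 62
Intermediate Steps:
b = 8
q = 33 (q = 3*11 = 33)
(4 - b) + 2*q = (4 - 1*8) + 2*33 = (4 - 8) + 66 = -4 + 66 = 62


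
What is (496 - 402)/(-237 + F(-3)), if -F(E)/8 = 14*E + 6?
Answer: 94/51 ≈ 1.8431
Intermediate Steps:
F(E) = -48 - 112*E (F(E) = -8*(14*E + 6) = -8*(6 + 14*E) = -48 - 112*E)
(496 - 402)/(-237 + F(-3)) = (496 - 402)/(-237 + (-48 - 112*(-3))) = 94/(-237 + (-48 + 336)) = 94/(-237 + 288) = 94/51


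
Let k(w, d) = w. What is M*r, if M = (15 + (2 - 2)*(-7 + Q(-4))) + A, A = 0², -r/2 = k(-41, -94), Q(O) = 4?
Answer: 1230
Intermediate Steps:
r = 82 (r = -2*(-41) = 82)
A = 0
M = 15 (M = (15 + (2 - 2)*(-7 + 4)) + 0 = (15 + 0*(-3)) + 0 = (15 + 0) + 0 = 15 + 0 = 15)
M*r = 15*82 = 1230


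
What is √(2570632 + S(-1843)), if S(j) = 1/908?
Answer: √529848385539/454 ≈ 1603.3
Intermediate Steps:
S(j) = 1/908
√(2570632 + S(-1843)) = √(2570632 + 1/908) = √(2334133857/908) = √529848385539/454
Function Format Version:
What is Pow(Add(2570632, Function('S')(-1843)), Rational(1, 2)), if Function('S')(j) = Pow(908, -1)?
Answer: Mul(Rational(1, 454), Pow(529848385539, Rational(1, 2))) ≈ 1603.3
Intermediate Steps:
Function('S')(j) = Rational(1, 908)
Pow(Add(2570632, Function('S')(-1843)), Rational(1, 2)) = Pow(Add(2570632, Rational(1, 908)), Rational(1, 2)) = Pow(Rational(2334133857, 908), Rational(1, 2)) = Mul(Rational(1, 454), Pow(529848385539, Rational(1, 2)))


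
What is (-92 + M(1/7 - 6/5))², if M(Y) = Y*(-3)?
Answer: 9665881/1225 ≈ 7890.5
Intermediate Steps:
M(Y) = -3*Y
(-92 + M(1/7 - 6/5))² = (-92 - 3*(1/7 - 6/5))² = (-92 - 3*(1*(⅐) - 6*⅕))² = (-92 - 3*(⅐ - 6/5))² = (-92 - 3*(-37/35))² = (-92 + 111/35)² = (-3109/35)² = 9665881/1225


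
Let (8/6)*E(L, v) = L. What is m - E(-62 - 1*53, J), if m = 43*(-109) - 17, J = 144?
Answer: -18471/4 ≈ -4617.8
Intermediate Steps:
E(L, v) = 3*L/4
m = -4704 (m = -4687 - 17 = -4704)
m - E(-62 - 1*53, J) = -4704 - 3*(-62 - 1*53)/4 = -4704 - 3*(-62 - 53)/4 = -4704 - 3*(-115)/4 = -4704 - 1*(-345/4) = -4704 + 345/4 = -18471/4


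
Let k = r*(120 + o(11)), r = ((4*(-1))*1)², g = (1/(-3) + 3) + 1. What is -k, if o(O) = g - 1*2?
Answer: -5840/3 ≈ -1946.7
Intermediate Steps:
g = 11/3 (g = (-⅓ + 3) + 1 = 8/3 + 1 = 11/3 ≈ 3.6667)
r = 16 (r = (-4*1)² = (-4)² = 16)
o(O) = 5/3 (o(O) = 11/3 - 1*2 = 11/3 - 2 = 5/3)
k = 5840/3 (k = 16*(120 + 5/3) = 16*(365/3) = 5840/3 ≈ 1946.7)
-k = -1*5840/3 = -5840/3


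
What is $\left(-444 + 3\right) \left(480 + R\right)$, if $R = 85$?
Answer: $-249165$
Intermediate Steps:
$\left(-444 + 3\right) \left(480 + R\right) = \left(-444 + 3\right) \left(480 + 85\right) = \left(-441\right) 565 = -249165$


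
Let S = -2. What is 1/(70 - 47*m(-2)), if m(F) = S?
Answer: 1/164 ≈ 0.0060976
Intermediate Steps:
m(F) = -2
1/(70 - 47*m(-2)) = 1/(70 - 47*(-2)) = 1/(70 + 94) = 1/164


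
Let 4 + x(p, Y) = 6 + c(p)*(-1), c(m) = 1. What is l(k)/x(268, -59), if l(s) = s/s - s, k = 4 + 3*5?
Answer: -18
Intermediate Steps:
k = 19 (k = 4 + 15 = 19)
l(s) = 1 - s
x(p, Y) = 1 (x(p, Y) = -4 + (6 + 1*(-1)) = -4 + (6 - 1) = -4 + 5 = 1)
l(k)/x(268, -59) = (1 - 1*19)/1 = (1 - 19)*1 = -18*1 = -18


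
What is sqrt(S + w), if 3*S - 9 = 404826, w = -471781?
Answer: 2*I*sqrt(84209) ≈ 580.38*I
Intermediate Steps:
S = 134945 (S = 3 + (1/3)*404826 = 3 + 134942 = 134945)
sqrt(S + w) = sqrt(134945 - 471781) = sqrt(-336836) = 2*I*sqrt(84209)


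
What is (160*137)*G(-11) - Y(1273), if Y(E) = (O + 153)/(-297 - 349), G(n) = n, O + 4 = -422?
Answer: -155763793/646 ≈ -2.4112e+5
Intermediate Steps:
O = -426 (O = -4 - 422 = -426)
Y(E) = 273/646 (Y(E) = (-426 + 153)/(-297 - 349) = -273/(-646) = -273*(-1/646) = 273/646)
(160*137)*G(-11) - Y(1273) = (160*137)*(-11) - 1*273/646 = 21920*(-11) - 273/646 = -241120 - 273/646 = -155763793/646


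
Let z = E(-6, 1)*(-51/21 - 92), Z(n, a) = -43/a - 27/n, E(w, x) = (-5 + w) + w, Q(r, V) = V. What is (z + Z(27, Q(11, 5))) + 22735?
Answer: 851574/35 ≈ 24331.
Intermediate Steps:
E(w, x) = -5 + 2*w
z = 11237/7 (z = (-5 + 2*(-6))*(-51/21 - 92) = (-5 - 12)*(-51*1/21 - 92) = -17*(-17/7 - 92) = -17*(-661/7) = 11237/7 ≈ 1605.3)
(z + Z(27, Q(11, 5))) + 22735 = (11237/7 + (-43/5 - 27/27)) + 22735 = (11237/7 + (-43*1/5 - 27*1/27)) + 22735 = (11237/7 + (-43/5 - 1)) + 22735 = (11237/7 - 48/5) + 22735 = 55849/35 + 22735 = 851574/35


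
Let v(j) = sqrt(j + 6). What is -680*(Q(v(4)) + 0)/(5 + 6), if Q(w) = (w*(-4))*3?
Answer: 8160*sqrt(10)/11 ≈ 2345.8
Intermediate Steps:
v(j) = sqrt(6 + j)
Q(w) = -12*w (Q(w) = -4*w*3 = -12*w)
-680*(Q(v(4)) + 0)/(5 + 6) = -680*(-12*sqrt(6 + 4) + 0)/(5 + 6) = -680*(-12*sqrt(10) + 0)/11 = -680*(-12*sqrt(10))/11 = -(-8160)*sqrt(10)/11 = 8160*sqrt(10)/11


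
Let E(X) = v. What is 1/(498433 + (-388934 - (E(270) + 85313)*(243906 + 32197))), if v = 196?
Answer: -1/23609181928 ≈ -4.2356e-11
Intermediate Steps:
E(X) = 196
1/(498433 + (-388934 - (E(270) + 85313)*(243906 + 32197))) = 1/(498433 + (-388934 - (196 + 85313)*(243906 + 32197))) = 1/(498433 + (-388934 - 85509*276103)) = 1/(498433 + (-388934 - 1*23609291427)) = 1/(498433 + (-388934 - 23609291427)) = 1/(498433 - 23609680361) = 1/(-23609181928) = -1/23609181928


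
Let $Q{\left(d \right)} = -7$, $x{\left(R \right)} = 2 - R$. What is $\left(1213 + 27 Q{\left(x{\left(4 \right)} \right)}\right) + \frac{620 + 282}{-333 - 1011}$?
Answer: $\frac{687677}{672} \approx 1023.3$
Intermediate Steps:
$\left(1213 + 27 Q{\left(x{\left(4 \right)} \right)}\right) + \frac{620 + 282}{-333 - 1011} = \left(1213 + 27 \left(-7\right)\right) + \frac{620 + 282}{-333 - 1011} = \left(1213 - 189\right) + \frac{902}{-1344} = 1024 + 902 \left(- \frac{1}{1344}\right) = 1024 - \frac{451}{672} = \frac{687677}{672}$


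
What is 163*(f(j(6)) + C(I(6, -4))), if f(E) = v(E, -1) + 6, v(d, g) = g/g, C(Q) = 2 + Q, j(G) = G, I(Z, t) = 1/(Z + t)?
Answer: 3097/2 ≈ 1548.5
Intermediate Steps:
v(d, g) = 1
f(E) = 7 (f(E) = 1 + 6 = 7)
163*(f(j(6)) + C(I(6, -4))) = 163*(7 + (2 + 1/(6 - 4))) = 163*(7 + (2 + 1/2)) = 163*(7 + (2 + ½)) = 163*(7 + 5/2) = 163*(19/2) = 3097/2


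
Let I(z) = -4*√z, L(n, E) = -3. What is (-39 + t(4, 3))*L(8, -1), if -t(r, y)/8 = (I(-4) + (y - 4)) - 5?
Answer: -27 - 192*I ≈ -27.0 - 192.0*I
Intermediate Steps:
t(r, y) = 72 - 8*y + 64*I (t(r, y) = -8*((-8*I + (y - 4)) - 5) = -8*((-8*I + (-4 + y)) - 5) = -8*((-4 + y - 8*I) - 5) = -8*(-9 + y - 8*I) = 72 - 8*y + 64*I)
(-39 + t(4, 3))*L(8, -1) = (-39 + (72 - 8*3 + 64*I))*(-3) = (-39 + (72 - 24 + 64*I))*(-3) = (-39 + (48 + 64*I))*(-3) = (9 + 64*I)*(-3) = -27 - 192*I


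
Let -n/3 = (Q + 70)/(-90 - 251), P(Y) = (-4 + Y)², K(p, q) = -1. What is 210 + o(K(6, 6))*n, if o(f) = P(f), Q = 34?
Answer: 79410/341 ≈ 232.87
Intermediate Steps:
o(f) = (-4 + f)²
n = 312/341 (n = -3*(34 + 70)/(-90 - 251) = -312/(-341) = -312*(-1)/341 = -3*(-104/341) = 312/341 ≈ 0.91496)
210 + o(K(6, 6))*n = 210 + (-4 - 1)²*(312/341) = 210 + (-5)²*(312/341) = 210 + 25*(312/341) = 210 + 7800/341 = 79410/341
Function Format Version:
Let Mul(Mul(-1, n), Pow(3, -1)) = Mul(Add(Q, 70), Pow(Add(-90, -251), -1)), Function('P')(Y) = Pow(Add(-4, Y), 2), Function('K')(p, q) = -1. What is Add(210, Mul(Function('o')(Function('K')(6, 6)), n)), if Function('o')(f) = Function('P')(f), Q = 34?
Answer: Rational(79410, 341) ≈ 232.87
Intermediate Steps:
Function('o')(f) = Pow(Add(-4, f), 2)
n = Rational(312, 341) (n = Mul(-3, Mul(Add(34, 70), Pow(Add(-90, -251), -1))) = Mul(-3, Mul(104, Pow(-341, -1))) = Mul(-3, Mul(104, Rational(-1, 341))) = Mul(-3, Rational(-104, 341)) = Rational(312, 341) ≈ 0.91496)
Add(210, Mul(Function('o')(Function('K')(6, 6)), n)) = Add(210, Mul(Pow(Add(-4, -1), 2), Rational(312, 341))) = Add(210, Mul(Pow(-5, 2), Rational(312, 341))) = Add(210, Mul(25, Rational(312, 341))) = Add(210, Rational(7800, 341)) = Rational(79410, 341)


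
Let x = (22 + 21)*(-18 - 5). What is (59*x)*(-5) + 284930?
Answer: 576685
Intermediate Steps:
x = -989 (x = 43*(-23) = -989)
(59*x)*(-5) + 284930 = (59*(-989))*(-5) + 284930 = -58351*(-5) + 284930 = 291755 + 284930 = 576685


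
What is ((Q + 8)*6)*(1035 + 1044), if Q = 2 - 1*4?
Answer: 74844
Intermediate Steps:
Q = -2 (Q = 2 - 4 = -2)
((Q + 8)*6)*(1035 + 1044) = ((-2 + 8)*6)*(1035 + 1044) = (6*6)*2079 = 36*2079 = 74844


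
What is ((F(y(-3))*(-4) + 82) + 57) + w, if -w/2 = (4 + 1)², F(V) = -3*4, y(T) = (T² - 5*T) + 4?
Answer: 137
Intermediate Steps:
y(T) = 4 + T² - 5*T
F(V) = -12
w = -50 (w = -2*(4 + 1)² = -2*5² = -2*25 = -50)
((F(y(-3))*(-4) + 82) + 57) + w = ((-12*(-4) + 82) + 57) - 50 = ((48 + 82) + 57) - 50 = (130 + 57) - 50 = 187 - 50 = 137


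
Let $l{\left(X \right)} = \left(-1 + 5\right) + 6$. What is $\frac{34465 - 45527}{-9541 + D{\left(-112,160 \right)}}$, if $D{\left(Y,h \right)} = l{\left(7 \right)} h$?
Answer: $\frac{11062}{7941} \approx 1.393$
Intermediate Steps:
$l{\left(X \right)} = 10$ ($l{\left(X \right)} = 4 + 6 = 10$)
$D{\left(Y,h \right)} = 10 h$
$\frac{34465 - 45527}{-9541 + D{\left(-112,160 \right)}} = \frac{34465 - 45527}{-9541 + 10 \cdot 160} = - \frac{11062}{-9541 + 1600} = - \frac{11062}{-7941} = \left(-11062\right) \left(- \frac{1}{7941}\right) = \frac{11062}{7941}$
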